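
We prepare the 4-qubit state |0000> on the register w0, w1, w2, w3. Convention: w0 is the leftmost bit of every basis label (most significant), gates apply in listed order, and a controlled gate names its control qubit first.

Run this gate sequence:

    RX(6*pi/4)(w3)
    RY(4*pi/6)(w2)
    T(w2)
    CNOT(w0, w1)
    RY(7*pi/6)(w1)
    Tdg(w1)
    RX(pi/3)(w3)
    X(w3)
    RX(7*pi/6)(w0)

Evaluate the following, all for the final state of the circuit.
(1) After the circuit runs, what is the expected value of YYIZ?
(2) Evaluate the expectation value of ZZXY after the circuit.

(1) The observable YYIZ averages to -sqrt(6)/16.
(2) In the final state, ZZXY has expectation -3*sqrt(6)/32.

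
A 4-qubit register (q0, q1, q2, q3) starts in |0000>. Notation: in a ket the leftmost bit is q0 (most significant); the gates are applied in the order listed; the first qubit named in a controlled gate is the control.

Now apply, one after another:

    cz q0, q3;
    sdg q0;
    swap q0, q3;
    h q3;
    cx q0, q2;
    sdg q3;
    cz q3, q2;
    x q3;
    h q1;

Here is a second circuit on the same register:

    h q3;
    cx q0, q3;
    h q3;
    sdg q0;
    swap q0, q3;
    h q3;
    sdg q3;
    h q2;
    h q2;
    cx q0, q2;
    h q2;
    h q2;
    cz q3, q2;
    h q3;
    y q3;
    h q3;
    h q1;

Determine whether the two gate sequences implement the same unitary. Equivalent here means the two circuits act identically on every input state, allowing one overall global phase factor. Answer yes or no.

No, they are not equivalent — no single phase factor reconciles the two unitaries.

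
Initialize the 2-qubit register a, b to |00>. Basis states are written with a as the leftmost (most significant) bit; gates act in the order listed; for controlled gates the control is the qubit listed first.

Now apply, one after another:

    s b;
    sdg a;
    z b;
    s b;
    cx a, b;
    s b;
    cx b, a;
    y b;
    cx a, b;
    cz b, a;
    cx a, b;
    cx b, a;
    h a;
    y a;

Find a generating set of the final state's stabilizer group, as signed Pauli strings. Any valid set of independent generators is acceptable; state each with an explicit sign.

The stabilizer group can be generated by +XI, -IZ, among other valid generating sets.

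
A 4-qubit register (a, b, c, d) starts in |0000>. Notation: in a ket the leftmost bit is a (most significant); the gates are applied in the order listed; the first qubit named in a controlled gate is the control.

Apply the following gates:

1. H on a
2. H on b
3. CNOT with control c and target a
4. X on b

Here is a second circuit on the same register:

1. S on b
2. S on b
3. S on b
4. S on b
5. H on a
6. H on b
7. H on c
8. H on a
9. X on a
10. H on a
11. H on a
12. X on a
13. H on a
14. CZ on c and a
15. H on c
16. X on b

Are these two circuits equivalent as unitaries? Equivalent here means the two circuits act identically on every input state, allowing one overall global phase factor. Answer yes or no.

No, they are not equivalent — no single phase factor reconciles the two unitaries.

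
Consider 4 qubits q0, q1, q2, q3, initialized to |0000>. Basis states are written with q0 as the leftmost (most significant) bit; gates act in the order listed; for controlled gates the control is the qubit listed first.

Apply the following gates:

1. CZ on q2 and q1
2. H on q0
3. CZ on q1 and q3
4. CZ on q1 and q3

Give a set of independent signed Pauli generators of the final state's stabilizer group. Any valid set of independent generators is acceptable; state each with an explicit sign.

One valid set of independent stabilizer generators is +XIII, +IZII, +IIZI, +IIIZ (any independent generating set of the same group is equally correct).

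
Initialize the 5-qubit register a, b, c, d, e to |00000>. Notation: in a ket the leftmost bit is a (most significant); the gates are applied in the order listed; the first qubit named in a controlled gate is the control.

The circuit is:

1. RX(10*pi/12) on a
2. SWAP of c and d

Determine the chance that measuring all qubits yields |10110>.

A full measurement returns |10110> with probability 0.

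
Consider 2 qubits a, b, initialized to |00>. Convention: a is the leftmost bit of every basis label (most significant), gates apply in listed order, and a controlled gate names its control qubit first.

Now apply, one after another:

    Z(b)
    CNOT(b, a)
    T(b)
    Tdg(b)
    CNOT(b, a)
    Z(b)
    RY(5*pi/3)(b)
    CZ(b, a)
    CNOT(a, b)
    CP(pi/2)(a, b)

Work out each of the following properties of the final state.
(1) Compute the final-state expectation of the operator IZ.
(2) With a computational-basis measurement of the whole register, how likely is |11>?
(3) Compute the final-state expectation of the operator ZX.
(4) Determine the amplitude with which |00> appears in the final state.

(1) The expectation value of IZ is 1/2.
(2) Outcome |11> occurs with probability 0.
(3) In the final state, ZX has expectation -sqrt(3)/2.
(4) |00> carries amplitude -sqrt(3)/2 in the final state.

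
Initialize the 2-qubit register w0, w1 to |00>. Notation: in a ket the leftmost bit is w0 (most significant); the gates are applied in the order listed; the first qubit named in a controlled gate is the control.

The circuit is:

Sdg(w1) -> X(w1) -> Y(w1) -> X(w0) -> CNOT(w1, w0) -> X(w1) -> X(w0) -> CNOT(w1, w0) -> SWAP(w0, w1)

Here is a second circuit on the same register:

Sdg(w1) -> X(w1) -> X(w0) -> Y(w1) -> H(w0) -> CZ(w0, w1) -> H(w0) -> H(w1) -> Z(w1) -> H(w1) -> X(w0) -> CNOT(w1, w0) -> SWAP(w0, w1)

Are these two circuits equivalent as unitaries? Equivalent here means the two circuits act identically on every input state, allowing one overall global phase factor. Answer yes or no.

Yes: on every input state the two circuits agree up to one overall phase factor.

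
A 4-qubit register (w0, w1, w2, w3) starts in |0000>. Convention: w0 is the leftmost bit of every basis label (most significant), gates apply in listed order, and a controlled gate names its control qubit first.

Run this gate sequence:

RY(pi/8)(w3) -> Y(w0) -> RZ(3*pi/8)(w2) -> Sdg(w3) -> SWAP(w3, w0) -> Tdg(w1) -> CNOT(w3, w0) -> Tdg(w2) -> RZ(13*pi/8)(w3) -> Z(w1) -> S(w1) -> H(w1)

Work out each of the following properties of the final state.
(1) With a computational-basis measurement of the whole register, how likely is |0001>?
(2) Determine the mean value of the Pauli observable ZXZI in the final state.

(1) A full measurement returns |0001> with probability sin(pi/16)**2/2.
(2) The expectation value of ZXZI is -sqrt(sqrt(2) + 2)/2.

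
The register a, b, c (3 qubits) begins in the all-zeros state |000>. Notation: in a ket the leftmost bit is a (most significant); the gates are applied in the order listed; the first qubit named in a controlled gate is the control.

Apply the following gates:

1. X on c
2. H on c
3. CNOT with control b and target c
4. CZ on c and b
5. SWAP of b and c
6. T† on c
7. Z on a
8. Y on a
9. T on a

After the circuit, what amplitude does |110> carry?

The amplitude on |110> is -sqrt(2)*exp(3*I*pi/4)/2.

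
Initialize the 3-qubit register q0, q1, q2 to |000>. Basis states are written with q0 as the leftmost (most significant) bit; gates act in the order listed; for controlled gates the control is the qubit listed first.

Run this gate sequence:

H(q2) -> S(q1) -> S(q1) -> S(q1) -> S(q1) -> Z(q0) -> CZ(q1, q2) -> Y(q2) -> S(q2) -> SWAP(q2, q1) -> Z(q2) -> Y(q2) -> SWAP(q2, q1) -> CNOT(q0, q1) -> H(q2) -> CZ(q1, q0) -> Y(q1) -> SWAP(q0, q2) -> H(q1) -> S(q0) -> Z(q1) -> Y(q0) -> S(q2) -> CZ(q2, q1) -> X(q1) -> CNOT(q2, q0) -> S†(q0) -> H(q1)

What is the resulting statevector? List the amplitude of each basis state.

The resulting statevector has amplitude -1/2 + I/2 on |010>, 1/2 + I/2 on |110>, and 0 on every other basis state. Key observation: the block from step 2 through step 5 cancels to the identity and can be dropped.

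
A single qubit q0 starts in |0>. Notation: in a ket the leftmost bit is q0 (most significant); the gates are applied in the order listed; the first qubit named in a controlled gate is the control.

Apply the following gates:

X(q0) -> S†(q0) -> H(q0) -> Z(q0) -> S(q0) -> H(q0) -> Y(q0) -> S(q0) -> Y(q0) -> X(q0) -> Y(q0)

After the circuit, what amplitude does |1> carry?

The final state's coefficient on |1> equals 1/2 - I/2.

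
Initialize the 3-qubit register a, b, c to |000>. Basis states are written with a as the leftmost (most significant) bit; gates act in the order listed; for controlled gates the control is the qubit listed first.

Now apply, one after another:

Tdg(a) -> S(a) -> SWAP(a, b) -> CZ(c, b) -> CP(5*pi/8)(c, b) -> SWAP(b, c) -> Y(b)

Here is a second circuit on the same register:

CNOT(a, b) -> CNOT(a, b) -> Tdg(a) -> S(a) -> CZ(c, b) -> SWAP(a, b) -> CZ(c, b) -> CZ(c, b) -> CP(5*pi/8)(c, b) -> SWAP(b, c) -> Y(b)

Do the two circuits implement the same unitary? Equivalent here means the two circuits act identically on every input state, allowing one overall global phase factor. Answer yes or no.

No, they are not equivalent — no single phase factor reconciles the two unitaries.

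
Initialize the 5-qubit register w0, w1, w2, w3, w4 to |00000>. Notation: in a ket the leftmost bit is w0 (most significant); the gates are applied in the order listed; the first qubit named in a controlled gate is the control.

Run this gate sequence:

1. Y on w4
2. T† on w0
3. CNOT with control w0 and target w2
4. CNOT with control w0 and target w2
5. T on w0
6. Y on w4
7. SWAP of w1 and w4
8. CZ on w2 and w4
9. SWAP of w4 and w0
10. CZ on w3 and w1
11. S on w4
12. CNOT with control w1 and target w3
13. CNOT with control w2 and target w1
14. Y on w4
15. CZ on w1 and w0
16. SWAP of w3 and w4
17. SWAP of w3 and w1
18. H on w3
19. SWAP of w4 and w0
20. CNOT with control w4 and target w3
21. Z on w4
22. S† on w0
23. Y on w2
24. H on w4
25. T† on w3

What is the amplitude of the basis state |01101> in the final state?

The final state's coefficient on |01101> equals -1/2.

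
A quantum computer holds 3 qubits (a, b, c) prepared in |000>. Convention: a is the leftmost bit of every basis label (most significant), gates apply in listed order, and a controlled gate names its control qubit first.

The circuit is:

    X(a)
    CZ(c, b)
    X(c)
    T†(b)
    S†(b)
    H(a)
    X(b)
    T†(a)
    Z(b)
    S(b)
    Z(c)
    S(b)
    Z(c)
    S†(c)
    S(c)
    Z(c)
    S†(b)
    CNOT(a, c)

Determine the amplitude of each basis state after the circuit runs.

After the circuit, the state carries amplitude sqrt(2)*I/2 on |011>, -sqrt(2)*exp(I*pi/4)/2 on |110>, and 0 on every other basis state.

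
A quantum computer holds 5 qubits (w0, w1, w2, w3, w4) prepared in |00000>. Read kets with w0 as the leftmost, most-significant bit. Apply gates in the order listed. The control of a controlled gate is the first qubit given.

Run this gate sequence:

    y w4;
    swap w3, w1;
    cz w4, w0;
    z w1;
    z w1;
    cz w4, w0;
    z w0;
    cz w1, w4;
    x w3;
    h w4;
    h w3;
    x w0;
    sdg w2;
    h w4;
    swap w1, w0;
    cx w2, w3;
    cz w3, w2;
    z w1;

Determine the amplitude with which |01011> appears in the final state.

The final state's coefficient on |01011> equals sqrt(2)*I/2. Key observation: steps 3-6 multiply out to the identity, so the circuit reduces to the remaining gates.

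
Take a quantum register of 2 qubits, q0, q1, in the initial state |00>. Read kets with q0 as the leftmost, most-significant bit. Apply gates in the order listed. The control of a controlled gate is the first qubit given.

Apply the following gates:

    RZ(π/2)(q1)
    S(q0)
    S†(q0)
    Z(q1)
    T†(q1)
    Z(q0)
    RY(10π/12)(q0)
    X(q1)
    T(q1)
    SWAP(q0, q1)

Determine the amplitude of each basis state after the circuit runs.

After the circuit, the state carries amplitude 0 on |00>, 0 on |01>, -sqrt(2)/4 + sqrt(6)/4 on |10>, sqrt(2)/4 + sqrt(6)/4 on |11>. Key observation: the block from step 2 through step 3 cancels to the identity and can be dropped.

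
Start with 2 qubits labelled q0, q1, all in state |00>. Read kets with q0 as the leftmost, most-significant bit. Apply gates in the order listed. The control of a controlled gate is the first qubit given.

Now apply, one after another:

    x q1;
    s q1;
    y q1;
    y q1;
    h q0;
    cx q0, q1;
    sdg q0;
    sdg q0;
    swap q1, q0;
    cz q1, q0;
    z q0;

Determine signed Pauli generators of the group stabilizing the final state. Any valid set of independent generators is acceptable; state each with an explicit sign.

The final state is stabilized by the group generated by +XX, -ZZ; other independent generating sets are equally valid.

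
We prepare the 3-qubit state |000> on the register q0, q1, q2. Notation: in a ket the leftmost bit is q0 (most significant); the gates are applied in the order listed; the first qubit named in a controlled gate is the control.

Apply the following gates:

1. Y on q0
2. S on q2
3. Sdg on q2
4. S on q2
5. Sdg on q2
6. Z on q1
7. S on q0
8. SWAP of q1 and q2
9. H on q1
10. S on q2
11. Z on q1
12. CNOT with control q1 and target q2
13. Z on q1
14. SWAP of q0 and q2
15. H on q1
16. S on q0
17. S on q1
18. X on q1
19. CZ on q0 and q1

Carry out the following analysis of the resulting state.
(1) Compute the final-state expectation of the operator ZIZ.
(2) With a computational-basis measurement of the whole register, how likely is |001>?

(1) The observable ZIZ averages to 0.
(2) The probability of measuring |001> is 1/4.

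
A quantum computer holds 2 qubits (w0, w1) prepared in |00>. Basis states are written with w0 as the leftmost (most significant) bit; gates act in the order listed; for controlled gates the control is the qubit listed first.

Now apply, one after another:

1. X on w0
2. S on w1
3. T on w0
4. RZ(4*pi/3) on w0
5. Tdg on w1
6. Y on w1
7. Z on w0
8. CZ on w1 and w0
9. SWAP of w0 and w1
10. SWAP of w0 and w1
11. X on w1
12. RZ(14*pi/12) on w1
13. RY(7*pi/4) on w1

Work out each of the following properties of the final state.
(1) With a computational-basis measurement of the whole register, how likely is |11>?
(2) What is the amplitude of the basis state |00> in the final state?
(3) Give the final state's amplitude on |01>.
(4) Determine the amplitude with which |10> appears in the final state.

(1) A full measurement returns |11> with probability 1/2 - sqrt(2)/4.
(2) The amplitude on |00> is 0.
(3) The amplitude on |01> is 0.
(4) The final state's coefficient on |10> equals -sqrt(sqrt(2) + 2)*exp(5*I*pi/6)/2.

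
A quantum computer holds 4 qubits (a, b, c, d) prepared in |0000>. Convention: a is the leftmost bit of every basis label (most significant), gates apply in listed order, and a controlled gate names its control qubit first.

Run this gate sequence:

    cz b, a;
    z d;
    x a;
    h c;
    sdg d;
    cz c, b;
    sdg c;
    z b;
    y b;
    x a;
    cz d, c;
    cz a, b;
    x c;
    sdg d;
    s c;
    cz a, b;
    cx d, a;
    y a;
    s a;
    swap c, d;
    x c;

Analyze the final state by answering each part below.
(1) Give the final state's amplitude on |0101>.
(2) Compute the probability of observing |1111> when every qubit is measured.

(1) |0101> carries amplitude 0 in the final state.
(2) A full measurement returns |1111> with probability 1/2.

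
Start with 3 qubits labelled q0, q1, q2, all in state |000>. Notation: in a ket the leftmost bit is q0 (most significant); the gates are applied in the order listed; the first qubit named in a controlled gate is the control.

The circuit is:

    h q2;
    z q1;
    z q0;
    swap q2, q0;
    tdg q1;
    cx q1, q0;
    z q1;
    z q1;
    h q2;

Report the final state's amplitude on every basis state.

After the circuit, the state carries amplitude 1/2 on |000>, 1/2 on |001>, 0 on |010>, 0 on |011>, 1/2 on |100>, 1/2 on |101>, 0 on |110>, 0 on |111>.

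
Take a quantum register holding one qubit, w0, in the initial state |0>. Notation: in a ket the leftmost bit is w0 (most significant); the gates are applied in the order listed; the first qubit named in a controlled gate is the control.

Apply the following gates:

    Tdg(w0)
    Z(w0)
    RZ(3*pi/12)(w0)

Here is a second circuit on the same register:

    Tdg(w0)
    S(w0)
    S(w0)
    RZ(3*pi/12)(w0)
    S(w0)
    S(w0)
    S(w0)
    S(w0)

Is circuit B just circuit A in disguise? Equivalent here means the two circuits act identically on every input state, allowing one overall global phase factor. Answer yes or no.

Yes: on every input state the two circuits agree up to one overall phase factor.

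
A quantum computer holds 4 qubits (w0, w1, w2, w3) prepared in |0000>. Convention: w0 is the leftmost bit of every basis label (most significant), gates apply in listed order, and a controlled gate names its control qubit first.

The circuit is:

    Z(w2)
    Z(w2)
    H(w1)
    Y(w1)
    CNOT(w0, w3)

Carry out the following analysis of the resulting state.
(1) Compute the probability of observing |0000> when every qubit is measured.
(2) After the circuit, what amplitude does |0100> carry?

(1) The probability of measuring |0000> is 1/2.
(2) The amplitude on |0100> is sqrt(2)*I/2.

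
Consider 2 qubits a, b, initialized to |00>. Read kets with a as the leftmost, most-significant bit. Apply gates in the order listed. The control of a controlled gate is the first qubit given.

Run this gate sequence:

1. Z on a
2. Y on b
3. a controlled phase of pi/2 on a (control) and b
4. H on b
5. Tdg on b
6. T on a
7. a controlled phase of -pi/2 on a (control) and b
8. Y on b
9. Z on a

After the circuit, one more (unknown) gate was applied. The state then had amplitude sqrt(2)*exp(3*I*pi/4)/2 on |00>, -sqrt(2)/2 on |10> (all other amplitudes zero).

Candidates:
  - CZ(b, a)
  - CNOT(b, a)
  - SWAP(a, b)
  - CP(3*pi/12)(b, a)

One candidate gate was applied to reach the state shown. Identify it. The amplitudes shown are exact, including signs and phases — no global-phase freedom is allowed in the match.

The applied gate was SWAP(a, b).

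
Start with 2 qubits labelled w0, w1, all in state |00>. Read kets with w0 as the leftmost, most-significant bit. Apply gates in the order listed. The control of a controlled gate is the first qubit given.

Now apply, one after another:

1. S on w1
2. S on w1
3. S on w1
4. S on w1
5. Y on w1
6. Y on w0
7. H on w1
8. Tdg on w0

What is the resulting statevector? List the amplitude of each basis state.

The final amplitudes are 0 on |00>, 0 on |01>, sqrt(2)*exp(3*I*pi/4)/2 on |10>, -sqrt(2)*exp(3*I*pi/4)/2 on |11>. Key observation: gates 1-4 undo each other exactly, leaving only the rest of the circuit to track.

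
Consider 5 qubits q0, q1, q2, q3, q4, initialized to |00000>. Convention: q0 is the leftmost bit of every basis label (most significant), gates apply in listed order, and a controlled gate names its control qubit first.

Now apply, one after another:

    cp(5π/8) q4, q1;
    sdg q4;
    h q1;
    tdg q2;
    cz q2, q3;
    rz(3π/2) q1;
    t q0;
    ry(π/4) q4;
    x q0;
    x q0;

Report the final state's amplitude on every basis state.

After the circuit, the state carries amplitude -sqrt(2*sqrt(2) + 4)*exp(I*pi/4)/4 on |00000>, -sqrt(4 - 2*sqrt(2))*exp(I*pi/4)/4 on |00001>, sqrt(2*sqrt(2) + 4)*exp(3*I*pi/4)/4 on |01000>, sqrt(4 - 2*sqrt(2))*exp(3*I*pi/4)/4 on |01001>, and 0 on every other basis state.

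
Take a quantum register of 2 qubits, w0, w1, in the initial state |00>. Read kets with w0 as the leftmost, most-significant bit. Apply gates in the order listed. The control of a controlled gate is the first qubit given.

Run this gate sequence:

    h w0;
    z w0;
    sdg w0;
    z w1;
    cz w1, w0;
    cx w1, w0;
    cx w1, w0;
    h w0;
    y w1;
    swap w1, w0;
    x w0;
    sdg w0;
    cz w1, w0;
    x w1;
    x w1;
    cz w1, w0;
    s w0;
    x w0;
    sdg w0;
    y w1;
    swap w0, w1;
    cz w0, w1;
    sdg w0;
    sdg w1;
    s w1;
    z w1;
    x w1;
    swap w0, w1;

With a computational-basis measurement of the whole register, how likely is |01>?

The probability of measuring |01> is 1/2. Key observation: the block from step 11 through step 18 cancels to the identity and can be dropped.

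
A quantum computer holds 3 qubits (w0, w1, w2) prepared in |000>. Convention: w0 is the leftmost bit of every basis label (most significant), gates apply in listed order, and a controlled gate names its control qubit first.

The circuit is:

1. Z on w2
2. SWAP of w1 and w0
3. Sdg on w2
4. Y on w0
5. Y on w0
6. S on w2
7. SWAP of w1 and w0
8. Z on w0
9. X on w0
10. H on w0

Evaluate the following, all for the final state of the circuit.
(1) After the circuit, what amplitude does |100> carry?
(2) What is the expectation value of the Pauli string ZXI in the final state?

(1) |100> carries amplitude -sqrt(2)/2 in the final state. Key observation: the block from step 2 through step 7 cancels to the identity and can be dropped.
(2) In the final state, ZXI has expectation 0.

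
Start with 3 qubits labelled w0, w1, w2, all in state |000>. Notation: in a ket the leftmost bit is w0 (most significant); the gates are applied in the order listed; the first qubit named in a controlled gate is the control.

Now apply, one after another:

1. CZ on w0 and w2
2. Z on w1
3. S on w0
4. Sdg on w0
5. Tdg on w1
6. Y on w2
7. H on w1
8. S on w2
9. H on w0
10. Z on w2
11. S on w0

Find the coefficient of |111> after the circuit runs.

The final state's coefficient on |111> equals I/2.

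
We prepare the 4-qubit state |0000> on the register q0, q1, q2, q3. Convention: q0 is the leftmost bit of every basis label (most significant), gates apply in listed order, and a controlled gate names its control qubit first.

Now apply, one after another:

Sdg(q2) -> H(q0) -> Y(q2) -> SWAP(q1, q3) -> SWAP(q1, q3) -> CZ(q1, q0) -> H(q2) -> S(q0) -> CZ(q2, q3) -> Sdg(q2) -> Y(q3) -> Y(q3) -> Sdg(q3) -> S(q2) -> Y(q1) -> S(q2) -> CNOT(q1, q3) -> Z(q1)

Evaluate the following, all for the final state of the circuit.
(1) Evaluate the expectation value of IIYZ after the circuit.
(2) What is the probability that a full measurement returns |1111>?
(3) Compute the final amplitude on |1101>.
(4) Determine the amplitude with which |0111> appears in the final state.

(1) In the final state, IIYZ has expectation 1. Key observation: the block from step 4 through step 5 cancels to the identity and can be dropped.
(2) The probability of measuring |1111> is 1/4.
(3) The amplitude on |1101> is I/2.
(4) The amplitude on |0111> is -I/2.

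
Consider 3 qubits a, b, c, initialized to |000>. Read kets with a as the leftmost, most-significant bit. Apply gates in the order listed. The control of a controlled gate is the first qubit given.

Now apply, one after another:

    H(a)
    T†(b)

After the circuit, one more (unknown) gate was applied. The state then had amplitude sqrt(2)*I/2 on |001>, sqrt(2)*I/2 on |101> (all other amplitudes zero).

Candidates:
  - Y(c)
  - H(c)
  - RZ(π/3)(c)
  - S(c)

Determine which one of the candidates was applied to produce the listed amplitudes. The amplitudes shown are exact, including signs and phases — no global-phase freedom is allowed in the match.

It was Y(c) that produced the state shown.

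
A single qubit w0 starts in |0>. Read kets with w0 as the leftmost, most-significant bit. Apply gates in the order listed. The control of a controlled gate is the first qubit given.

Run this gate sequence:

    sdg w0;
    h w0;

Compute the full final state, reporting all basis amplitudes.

The resulting statevector has amplitude sqrt(2)/2 on |0>, sqrt(2)/2 on |1>.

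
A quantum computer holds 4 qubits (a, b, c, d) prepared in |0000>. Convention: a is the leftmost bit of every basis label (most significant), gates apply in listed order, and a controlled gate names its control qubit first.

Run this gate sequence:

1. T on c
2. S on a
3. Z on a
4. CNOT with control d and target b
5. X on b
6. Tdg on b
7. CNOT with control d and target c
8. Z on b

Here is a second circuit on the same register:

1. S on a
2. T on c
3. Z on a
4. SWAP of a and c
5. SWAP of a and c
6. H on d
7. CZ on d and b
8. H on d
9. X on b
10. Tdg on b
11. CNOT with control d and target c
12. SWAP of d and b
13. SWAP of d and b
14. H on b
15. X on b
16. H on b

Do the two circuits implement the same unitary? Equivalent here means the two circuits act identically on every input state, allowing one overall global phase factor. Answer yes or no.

No — the two circuits implement different unitaries, even allowing a global phase.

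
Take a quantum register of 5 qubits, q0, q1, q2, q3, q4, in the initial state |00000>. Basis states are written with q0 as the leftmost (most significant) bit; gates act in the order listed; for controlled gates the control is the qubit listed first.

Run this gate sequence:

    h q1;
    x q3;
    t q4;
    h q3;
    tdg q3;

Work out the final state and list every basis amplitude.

The final amplitudes are 1/2 on |00000>, exp(3*I*pi/4)/2 on |00010>, 1/2 on |01000>, exp(3*I*pi/4)/2 on |01010>, and 0 on every other basis state.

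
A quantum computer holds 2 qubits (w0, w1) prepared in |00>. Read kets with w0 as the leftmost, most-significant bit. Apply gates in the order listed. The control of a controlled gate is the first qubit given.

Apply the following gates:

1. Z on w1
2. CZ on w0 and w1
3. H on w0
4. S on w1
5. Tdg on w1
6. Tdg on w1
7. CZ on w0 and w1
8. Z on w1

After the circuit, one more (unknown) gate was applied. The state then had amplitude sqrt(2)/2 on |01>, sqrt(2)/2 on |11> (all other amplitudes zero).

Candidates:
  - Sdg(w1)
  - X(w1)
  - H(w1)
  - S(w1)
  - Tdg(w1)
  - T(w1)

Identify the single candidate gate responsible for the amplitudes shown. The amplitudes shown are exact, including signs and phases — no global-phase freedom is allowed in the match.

It was X(w1) that produced the state shown.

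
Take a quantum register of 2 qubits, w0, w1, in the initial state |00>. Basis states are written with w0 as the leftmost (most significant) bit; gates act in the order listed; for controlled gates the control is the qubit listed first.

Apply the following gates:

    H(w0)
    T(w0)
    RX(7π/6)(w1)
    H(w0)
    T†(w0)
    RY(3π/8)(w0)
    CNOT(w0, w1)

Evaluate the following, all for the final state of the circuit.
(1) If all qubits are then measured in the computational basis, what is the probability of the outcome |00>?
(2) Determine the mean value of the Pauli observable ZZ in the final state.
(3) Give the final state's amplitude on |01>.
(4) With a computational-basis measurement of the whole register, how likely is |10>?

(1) The probability of measuring |00> is -sqrt(3)*cos(3*pi/16)**2/8 - sqrt(3)*sin(3*pi/16)*cos(3*pi/16)/8 - sqrt(3)*sin(3*pi/16)**2/8 + sin(3*pi/16)**2/4 + sin(3*pi/16)*cos(3*pi/16)/4 + cos(3*pi/16)**2/4 + exp(-I*pi/4)*cos(3*pi/16)**2/8 - sqrt(3)*exp(I*pi/4)*cos(3*pi/16)**2/16 - exp(I*pi/4)*sin(3*pi/16)**2/8 + sqrt(3)*exp(-I*pi/4)*sin(3*pi/16)**2/16 + sqrt(3)*exp(I*pi/4)*sin(3*pi/16)**2/16 - exp(-I*pi/4)*sin(3*pi/16)**2/8 - sqrt(3)*exp(-I*pi/4)*cos(3*pi/16)**2/16 + exp(I*pi/4)*cos(3*pi/16)**2/8.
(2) The expectation value of ZZ is -sqrt(3)/2.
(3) The amplitude on |01> is -sqrt(6)*I*cos(3*pi/16)/8 - sqrt(6)*I*exp(I*pi/4)*cos(3*pi/16)/8 - sqrt(6)*I*sin(3*pi/16)/8 - sqrt(2)*I*cos(3*pi/16)/8 - sqrt(2)*I*exp(I*pi/4)*cos(3*pi/16)/8 - sqrt(2)*I*sin(3*pi/16)/8 + sqrt(2)*I*exp(-I*pi/4)*sin(3*pi/16)/8 + sqrt(6)*I*exp(-I*pi/4)*sin(3*pi/16)/8.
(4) Outcome |10> occurs with probability -sin(3*pi/16)*cos(3*pi/16)/4 - sqrt(3)*sin(3*pi/16)*cos(3*pi/16)/8 + sqrt(3)*sin(3*pi/16)**2/8 + sin(3*pi/16)**2/4 + sqrt(3)*cos(3*pi/16)**2/8 + cos(3*pi/16)**2/4 - exp(I*pi/4)*cos(3*pi/16)**2/8 - sqrt(3)*exp(I*pi/4)*cos(3*pi/16)**2/16 + exp(-I*pi/4)*sin(3*pi/16)**2/8 + sqrt(3)*exp(-I*pi/4)*sin(3*pi/16)**2/16 + sqrt(3)*exp(I*pi/4)*sin(3*pi/16)**2/16 + exp(I*pi/4)*sin(3*pi/16)**2/8 - sqrt(3)*exp(-I*pi/4)*cos(3*pi/16)**2/16 - exp(-I*pi/4)*cos(3*pi/16)**2/8.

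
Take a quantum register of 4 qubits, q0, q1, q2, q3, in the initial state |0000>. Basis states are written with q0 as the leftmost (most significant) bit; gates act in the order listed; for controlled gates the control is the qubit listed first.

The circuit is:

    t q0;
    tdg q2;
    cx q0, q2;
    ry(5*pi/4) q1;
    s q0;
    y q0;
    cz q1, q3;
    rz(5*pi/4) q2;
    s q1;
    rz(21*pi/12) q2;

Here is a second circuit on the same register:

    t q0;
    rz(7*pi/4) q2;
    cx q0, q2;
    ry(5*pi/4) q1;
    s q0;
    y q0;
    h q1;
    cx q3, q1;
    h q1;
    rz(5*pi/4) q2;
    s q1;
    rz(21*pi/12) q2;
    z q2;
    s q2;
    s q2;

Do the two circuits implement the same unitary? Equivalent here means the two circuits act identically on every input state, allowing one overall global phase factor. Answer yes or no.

Yes — the two circuits implement the same unitary up to a global phase.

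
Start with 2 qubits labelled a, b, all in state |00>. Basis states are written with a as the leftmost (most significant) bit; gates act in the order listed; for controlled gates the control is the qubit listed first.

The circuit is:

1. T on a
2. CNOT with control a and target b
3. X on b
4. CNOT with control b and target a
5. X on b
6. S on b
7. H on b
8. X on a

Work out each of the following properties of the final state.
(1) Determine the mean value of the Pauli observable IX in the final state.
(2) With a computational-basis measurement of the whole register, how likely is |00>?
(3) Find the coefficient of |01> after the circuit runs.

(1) The expectation value of IX is 1.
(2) The probability of measuring |00> is 1/2.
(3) The amplitude on |01> is sqrt(2)/2.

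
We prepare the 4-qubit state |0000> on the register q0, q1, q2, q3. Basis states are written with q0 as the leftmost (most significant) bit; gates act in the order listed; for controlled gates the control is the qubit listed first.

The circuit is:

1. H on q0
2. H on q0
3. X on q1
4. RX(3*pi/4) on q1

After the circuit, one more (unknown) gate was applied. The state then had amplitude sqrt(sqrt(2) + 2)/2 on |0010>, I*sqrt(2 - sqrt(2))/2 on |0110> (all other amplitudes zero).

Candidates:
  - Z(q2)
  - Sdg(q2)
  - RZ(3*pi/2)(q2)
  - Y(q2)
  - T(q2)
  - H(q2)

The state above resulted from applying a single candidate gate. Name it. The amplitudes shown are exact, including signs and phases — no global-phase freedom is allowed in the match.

The unique candidate consistent with the amplitudes is Y(q2).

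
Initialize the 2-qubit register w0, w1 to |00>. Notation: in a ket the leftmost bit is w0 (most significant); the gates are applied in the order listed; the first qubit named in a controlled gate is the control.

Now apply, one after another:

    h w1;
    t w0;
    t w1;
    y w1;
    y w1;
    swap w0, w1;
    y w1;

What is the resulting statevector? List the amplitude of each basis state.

After the circuit, the state carries amplitude 0 on |00>, sqrt(2)*I/2 on |01>, 0 on |10>, sqrt(2)*exp(3*I*pi/4)/2 on |11>.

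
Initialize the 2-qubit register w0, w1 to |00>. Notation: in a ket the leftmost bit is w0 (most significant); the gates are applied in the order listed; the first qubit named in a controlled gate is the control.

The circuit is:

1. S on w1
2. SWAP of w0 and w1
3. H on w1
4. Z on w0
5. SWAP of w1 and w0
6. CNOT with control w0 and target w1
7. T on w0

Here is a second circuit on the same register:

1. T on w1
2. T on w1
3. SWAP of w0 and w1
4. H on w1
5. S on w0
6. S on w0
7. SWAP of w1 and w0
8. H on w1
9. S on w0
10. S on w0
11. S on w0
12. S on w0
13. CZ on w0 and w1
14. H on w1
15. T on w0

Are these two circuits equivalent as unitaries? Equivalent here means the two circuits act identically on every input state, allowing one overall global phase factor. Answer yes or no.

Yes, they are equivalent — the unitaries differ by at most a global phase.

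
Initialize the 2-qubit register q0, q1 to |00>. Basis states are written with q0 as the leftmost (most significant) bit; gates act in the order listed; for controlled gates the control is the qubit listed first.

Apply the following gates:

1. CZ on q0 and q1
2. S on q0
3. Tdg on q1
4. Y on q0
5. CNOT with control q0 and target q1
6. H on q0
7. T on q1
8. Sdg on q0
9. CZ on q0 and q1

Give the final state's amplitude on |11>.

|11> carries amplitude sqrt(2)*exp(I*pi/4)/2 in the final state.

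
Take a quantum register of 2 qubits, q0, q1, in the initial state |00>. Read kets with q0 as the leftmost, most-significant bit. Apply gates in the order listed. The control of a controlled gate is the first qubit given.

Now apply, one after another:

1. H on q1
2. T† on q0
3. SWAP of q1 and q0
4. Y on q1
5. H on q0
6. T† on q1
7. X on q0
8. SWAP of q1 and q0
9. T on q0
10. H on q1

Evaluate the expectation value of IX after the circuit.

The observable IX averages to -1.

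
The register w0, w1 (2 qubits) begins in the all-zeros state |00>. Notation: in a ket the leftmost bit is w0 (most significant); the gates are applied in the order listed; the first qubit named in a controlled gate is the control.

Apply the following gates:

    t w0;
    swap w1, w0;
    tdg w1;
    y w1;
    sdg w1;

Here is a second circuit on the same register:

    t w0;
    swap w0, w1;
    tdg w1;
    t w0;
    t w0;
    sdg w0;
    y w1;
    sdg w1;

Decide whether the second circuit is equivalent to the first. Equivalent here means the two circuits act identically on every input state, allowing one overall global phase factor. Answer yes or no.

Yes — the two circuits implement the same unitary up to a global phase.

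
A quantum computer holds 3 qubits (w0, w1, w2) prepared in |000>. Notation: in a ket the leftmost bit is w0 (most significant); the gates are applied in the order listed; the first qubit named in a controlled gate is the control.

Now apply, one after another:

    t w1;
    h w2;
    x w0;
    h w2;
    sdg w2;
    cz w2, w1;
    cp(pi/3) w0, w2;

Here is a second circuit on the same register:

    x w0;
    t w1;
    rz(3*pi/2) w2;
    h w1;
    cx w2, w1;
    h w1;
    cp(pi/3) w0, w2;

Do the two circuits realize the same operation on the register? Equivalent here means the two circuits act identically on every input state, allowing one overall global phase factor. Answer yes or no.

Yes: on every input state the two circuits agree up to one overall phase factor.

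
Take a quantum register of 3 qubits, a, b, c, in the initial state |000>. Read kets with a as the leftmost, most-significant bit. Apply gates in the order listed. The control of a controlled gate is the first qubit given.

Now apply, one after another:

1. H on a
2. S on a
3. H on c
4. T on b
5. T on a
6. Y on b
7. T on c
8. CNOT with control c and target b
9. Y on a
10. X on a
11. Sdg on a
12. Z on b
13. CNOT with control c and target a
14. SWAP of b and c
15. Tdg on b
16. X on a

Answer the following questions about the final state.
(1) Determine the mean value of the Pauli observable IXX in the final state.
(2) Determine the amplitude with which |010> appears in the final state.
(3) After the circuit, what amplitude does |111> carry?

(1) The expectation value of IXX is sqrt(2)/2.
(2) |010> carries amplitude -1/2 in the final state.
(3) The amplitude on |111> is 0.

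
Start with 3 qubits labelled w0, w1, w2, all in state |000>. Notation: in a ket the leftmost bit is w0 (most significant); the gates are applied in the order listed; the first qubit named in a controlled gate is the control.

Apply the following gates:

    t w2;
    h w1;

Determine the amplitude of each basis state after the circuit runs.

After the circuit, the state carries amplitude sqrt(2)/2 on |000>, sqrt(2)/2 on |010>, and 0 on every other basis state.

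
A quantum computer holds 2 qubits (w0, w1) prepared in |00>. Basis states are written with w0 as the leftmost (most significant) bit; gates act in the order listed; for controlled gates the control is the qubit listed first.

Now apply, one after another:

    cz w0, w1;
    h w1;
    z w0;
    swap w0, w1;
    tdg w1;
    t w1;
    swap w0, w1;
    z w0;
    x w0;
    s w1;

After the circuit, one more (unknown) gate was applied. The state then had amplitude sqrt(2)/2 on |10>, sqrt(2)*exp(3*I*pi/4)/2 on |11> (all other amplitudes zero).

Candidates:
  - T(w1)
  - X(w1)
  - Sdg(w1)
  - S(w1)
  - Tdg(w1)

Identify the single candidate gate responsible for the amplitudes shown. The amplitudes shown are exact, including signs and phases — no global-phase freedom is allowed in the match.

The unique candidate consistent with the amplitudes is T(w1).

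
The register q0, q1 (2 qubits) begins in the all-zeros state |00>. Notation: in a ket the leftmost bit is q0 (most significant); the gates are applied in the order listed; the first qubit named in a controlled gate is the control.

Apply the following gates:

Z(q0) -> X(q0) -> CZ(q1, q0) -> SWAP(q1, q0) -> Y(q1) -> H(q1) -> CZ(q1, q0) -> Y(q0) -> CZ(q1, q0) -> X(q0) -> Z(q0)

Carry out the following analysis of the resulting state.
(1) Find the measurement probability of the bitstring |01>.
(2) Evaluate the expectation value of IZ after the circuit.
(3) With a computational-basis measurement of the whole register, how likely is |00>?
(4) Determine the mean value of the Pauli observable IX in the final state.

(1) A full measurement returns |01> with probability 1/2.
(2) The expectation value of IZ is 0.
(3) A full measurement returns |00> with probability 1/2.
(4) The expectation value of IX is -1.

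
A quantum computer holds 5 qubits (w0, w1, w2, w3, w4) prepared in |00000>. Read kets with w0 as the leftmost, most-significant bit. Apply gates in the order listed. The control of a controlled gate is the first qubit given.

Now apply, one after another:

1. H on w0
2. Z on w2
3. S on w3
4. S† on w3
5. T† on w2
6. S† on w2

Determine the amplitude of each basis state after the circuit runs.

The resulting statevector has amplitude sqrt(2)/2 on |00000>, sqrt(2)/2 on |10000>, and 0 on every other basis state. Key observation: steps 3-4 multiply out to the identity, so the circuit reduces to the remaining gates.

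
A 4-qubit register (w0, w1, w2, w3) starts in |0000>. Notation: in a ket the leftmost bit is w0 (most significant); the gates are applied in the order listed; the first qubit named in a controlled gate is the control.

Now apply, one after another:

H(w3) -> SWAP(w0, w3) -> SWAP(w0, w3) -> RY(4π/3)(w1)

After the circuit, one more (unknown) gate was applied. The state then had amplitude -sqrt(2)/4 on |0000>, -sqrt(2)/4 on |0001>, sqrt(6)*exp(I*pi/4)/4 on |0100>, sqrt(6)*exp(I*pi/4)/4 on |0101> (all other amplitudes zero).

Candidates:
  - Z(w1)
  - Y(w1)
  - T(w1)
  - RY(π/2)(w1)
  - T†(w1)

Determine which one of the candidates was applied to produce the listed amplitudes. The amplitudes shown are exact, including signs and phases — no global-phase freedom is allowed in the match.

It was T(w1) that produced the state shown. Key observation: the block from step 2 through step 3 cancels to the identity and can be dropped.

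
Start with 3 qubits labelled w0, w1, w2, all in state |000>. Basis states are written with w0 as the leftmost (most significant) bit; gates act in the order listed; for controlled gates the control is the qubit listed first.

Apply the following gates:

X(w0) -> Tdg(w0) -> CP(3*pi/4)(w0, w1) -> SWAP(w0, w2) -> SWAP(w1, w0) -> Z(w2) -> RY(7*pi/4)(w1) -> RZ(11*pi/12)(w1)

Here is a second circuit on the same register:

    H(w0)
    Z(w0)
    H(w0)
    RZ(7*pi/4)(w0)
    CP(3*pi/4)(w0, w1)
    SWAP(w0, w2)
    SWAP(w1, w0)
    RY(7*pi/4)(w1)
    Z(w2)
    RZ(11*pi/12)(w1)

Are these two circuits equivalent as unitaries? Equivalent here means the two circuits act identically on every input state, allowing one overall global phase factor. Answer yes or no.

Yes — the two circuits implement the same unitary up to a global phase.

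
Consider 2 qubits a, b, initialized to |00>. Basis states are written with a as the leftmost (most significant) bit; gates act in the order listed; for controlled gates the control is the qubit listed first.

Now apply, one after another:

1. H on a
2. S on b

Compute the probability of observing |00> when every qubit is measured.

A full measurement returns |00> with probability 1/2.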